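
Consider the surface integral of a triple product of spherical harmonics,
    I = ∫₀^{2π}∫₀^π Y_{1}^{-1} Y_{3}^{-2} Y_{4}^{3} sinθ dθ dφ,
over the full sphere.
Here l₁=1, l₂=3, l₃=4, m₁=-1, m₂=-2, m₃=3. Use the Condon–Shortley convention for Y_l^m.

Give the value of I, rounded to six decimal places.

Checks pass: Σm=0; 8 even; l₃=4∈[2,4].
(2·1+1)(2·3+1)(2·4+1) = 189
Δ: 0! 2! 6! / 9! → 1/252
sum: t=0:+1/36 = 1/36
3j²(1 3 4; 0 0 0) = Δ·Π!·Σ² = 4/63  (sign +1)
sum: t=0:+1/240 = 1/240
3j²(1 3 4; -1 -2 3) = Δ·Π!·Σ² = 1/12  (sign -1)
combine: 4πI² = 189·4/63·1/12 = 1/1
take √, sign -1: I = -0.28209479

-0.282095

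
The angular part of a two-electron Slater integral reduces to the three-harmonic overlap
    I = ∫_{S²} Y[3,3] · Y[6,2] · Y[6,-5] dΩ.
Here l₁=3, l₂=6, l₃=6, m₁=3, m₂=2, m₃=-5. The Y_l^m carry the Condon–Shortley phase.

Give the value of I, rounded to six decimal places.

Σlᵢ=15 odd — θ-integrand is odd under cosθ→−cosθ; I=0

0.000000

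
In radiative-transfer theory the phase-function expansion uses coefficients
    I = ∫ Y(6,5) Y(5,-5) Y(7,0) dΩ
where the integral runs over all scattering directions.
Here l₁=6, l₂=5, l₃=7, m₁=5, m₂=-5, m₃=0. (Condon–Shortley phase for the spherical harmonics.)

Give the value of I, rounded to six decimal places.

0.065670

Checks pass: Σm=0; 18 even; l₃=7∈[1,11].
(2·6+1)(2·5+1)(2·7+1) = 2145
Δ: 4! 8! 6! / 19! → 1/174594420
sum: t=0:+1/4147200 t=1:−1/207360 t=2:+1/82944 t=3:−1/207360 t=4:+1/4147200 = 1/345600
3j²(6 5 7; 0 0 0) = Δ·Π!·Σ² = 420/46189  (sign -1)
sum: t=0:+1/87091200 = 1/87091200
3j²(6 5 7; 5 -5 0) = Δ·Π!·Σ² = 35/12597  (sign -1)
combine: 4πI² = 2145·420/46189·35/12597 = 73500/1356277
take √, sign +1: I = 0.06566963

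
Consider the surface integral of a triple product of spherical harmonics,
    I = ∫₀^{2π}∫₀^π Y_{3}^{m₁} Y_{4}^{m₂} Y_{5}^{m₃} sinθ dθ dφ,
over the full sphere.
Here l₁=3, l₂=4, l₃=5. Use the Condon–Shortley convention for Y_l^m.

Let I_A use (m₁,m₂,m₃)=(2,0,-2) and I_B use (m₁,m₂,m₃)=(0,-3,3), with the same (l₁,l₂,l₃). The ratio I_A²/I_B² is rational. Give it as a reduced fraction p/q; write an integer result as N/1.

25/63

Shared (l₁,l₂,l₃)=(3,4,5): N and (l;000)² cancel in I_A²/I_B².
A: Δ = 2!·4!·6!/13! = 1/180180; Racah Σ t=0..1: t=0:+1/576 t=1:−1/864 = 1/1728; ⇒ 3j(3 4 5; 2 0 -2)² = 5/1287, sgn -1
B: Δ = 2!·4!·6!/13! = 1/180180; Racah Σ t=0..1: t=0:+1/1440 t=1:−1/2880 = 1/2880; ⇒ 3j(3 4 5; 0 -3 3)² = 7/715, sgn +1
I_A²/I_B² = (5/1287)/(7/715) = 25/63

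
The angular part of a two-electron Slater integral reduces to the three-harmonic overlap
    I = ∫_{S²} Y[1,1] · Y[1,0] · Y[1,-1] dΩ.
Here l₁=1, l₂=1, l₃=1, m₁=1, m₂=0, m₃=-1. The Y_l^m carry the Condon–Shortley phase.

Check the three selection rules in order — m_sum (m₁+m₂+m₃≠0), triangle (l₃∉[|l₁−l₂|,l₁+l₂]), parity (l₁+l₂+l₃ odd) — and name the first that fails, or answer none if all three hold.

parity

azimuthal sum: 1 + 0 − 1 = 0  ✓
0 ≤ 1 ≤ 2 (triangle on l)  ✓
L = 1 + 1 + 1 = 3 (odd)  ✗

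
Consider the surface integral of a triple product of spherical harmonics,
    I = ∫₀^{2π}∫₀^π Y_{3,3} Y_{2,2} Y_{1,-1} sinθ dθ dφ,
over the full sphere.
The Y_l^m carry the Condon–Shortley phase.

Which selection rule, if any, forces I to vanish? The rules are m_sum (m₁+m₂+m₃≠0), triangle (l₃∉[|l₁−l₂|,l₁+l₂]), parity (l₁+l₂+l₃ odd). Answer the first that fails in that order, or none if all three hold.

m_sum

azimuthal sum: 3 + 2 − 1 = 4  ✗
1 ≤ 1 ≤ 5 (triangle on l)
L = 3 + 2 + 1 = 6 (even)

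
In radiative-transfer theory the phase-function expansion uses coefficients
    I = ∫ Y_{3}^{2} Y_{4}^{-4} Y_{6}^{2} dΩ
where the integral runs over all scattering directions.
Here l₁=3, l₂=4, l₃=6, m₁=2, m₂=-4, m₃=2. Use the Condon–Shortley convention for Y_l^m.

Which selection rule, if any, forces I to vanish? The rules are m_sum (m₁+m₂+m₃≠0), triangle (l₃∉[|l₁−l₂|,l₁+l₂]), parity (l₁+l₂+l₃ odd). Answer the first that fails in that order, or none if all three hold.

m₁+m₂+m₃ = 2 − 4 + 2 = 0  ✓
triangle: |3−4|=1 ≤ l₃=6 ≤ 3+4=7  ✓
parity: l₁+l₂+l₃ = 13 is odd  ✗

parity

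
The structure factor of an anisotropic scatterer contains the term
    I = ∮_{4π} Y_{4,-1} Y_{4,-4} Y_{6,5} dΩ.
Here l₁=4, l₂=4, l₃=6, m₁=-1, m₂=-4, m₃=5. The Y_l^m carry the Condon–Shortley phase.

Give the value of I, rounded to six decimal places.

0.200167

Rules hold: Σm=0, L=14 even, 0≤6≤8.
N = 9·9·13 = 1053
Δ = 2!·6!·6!/15! = 1/1261260
Racah Σ t=0..2: t=0:+1/4608 t=1:−1/1296 t=2:+1/4608 = -7/20736
⇒ 3j(4 4 6; 0 0 0)² = 20/1287, sgn -1
Racah Σ t=0..0: t=0:+1/172800 = 1/172800
⇒ 3j(4 4 6; -1 -4 5)² = 2/65, sgn -1
4πI² = N·(3j₀)²·(3jₘ)² = 72/143
I = +1·√(0.503497/4π) = 0.20016738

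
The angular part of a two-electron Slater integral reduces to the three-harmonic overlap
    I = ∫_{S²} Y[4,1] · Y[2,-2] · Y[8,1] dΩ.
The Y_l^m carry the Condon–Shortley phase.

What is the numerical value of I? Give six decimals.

|4−2|≤8≤4+2 violated ⇒ I = 0

0.000000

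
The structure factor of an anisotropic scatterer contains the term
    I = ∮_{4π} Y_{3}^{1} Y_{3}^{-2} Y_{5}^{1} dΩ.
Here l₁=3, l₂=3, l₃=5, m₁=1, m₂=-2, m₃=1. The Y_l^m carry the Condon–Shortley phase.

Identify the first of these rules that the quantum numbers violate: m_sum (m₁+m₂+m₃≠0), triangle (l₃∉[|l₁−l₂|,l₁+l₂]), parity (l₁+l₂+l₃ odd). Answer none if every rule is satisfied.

parity

m₁+m₂+m₃ = 1 − 2 + 1 = 0  ✓
triangle: |3−3|=0 ≤ l₃=5 ≤ 3+3=6  ✓
parity: l₁+l₂+l₃ = 11 is odd  ✗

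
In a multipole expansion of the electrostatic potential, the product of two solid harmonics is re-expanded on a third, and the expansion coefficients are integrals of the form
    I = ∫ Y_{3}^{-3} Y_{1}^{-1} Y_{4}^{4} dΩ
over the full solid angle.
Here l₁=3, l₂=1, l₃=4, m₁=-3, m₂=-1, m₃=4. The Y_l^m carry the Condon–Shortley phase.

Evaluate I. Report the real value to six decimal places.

Rules hold: Σm=0, L=8 even, 2≤4≤4.
N = 7·3·9 = 189
Δ = 0!·6!·2!/9! = 1/252
Racah Σ t=0..0: t=0:+1/36 = 1/36
⇒ 3j(3 1 4; 0 0 0)² = 4/63, sgn +1
Racah Σ t=0..0: t=0:+1/1440 = 1/1440
⇒ 3j(3 1 4; -3 -1 4)² = 1/9, sgn +1
4πI² = N·(3j₀)²·(3jₘ)² = 4/3
I = +1·√(1.33333/4π) = 0.32573501

0.325735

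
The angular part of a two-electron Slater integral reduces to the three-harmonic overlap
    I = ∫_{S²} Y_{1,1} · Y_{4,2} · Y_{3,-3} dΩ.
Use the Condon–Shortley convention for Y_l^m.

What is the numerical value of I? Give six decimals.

Checks pass: Σm=0; 8 even; l₃=3∈[3,5].
(2·1+1)(2·4+1)(2·3+1) = 189
Δ: 2! 0! 6! / 9! → 1/252
sum: t=1:−1/36 = -1/36
3j²(1 4 3; 0 0 0) = Δ·Π!·Σ² = 4/63  (sign +1)
sum: t=0:+1/1440 = 1/1440
3j²(1 4 3; 1 2 -3) = Δ·Π!·Σ² = 1/252  (sign +1)
combine: 4πI² = 189·4/63·1/252 = 1/21
take √, sign +1: I = 0.06155813

0.061558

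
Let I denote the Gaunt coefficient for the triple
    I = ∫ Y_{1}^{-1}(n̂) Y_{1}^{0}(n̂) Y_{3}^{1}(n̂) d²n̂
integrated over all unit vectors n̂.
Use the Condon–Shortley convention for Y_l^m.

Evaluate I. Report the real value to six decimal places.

0.000000

triangle: need 0≤l₃≤2, have 3; I=0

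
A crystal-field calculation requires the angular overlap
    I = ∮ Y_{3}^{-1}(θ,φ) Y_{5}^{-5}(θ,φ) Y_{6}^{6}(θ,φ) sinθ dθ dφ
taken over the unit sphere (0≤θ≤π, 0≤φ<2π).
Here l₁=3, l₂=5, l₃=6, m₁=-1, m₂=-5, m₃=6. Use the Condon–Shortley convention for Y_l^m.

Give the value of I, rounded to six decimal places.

-0.207001

m-sum 0 ✓  L=14 even ✓  2≤6≤8 ✓
Π(2lᵢ+1) = 7×11×13 = 1001
triangle coeff Δ(3,5,6) = 1/675675
Σ_t [0,2]: t=0:+1/8640 t=1:−1/2304 t=2:+1/8640 = -7/34560
(3j)²=7/429 [(3 5 6; 0 0 0)], sign=-1
Σ_t [0,0]: t=0:+1/1935360 = 1/1935360
(3j)²=3/91 [(3 5 6; -1 -5 6)], sign=+1
⇒ 4πI² = 7/13
I = (-1)√(7/13/(4π)) = -0.20700098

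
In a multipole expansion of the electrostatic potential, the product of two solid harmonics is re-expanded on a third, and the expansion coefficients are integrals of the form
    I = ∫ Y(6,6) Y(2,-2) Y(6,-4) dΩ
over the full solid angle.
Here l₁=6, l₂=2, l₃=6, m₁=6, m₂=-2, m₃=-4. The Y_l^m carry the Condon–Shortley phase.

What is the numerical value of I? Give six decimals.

Checks pass: Σm=0; 14 even; l₃=6∈[4,8].
(2·6+1)(2·2+1)(2·6+1) = 845
Δ: 2! 10! 2! / 15! → 1/90090
sum: t=0:+1/69120 t=1:−1/14400 t=2:+1/69120 = -7/172800
3j²(6 2 6; 0 0 0) = Δ·Π!·Σ² = 14/715  (sign -1)
sum: t=0:+1/14515200 = 1/14515200
3j²(6 2 6; 6 -2 -4) = Δ·Π!·Σ² = 2/455  (sign +1)
combine: 4πI² = 845·14/715·2/455 = 4/55
take √, sign -1: I = -0.07607531

-0.076075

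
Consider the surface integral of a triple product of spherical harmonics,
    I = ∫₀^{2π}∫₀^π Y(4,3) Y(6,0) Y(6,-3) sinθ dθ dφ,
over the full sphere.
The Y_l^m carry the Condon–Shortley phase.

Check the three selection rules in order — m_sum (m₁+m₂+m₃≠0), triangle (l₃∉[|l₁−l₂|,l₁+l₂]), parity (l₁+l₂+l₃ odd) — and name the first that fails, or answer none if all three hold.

none

azimuthal sum: 3 + 0 − 3 = 0  ✓
2 ≤ 6 ≤ 10 (triangle on l)  ✓
L = 4 + 6 + 6 = 16 (even)  ✓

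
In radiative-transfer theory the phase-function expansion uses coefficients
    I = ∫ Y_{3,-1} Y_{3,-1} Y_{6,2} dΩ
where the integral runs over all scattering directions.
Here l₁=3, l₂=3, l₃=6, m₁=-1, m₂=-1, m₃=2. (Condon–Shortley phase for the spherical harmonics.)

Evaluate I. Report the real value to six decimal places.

0.242943

Checks pass: Σm=0; 12 even; l₃=6∈[0,6].
(2·3+1)(2·3+1)(2·6+1) = 637
Δ: 0! 6! 6! / 13! → 1/12012
sum: t=0:+1/1296 = 1/1296
3j²(3 3 6; 0 0 0) = Δ·Π!·Σ² = 100/3003  (sign +1)
sum: t=0:+1/2304 = 1/2304
3j²(3 3 6; -1 -1 2) = Δ·Π!·Σ² = 5/143  (sign +1)
combine: 4πI² = 637·100/3003·5/143 = 3500/4719
take √, sign +1: I = 0.24294284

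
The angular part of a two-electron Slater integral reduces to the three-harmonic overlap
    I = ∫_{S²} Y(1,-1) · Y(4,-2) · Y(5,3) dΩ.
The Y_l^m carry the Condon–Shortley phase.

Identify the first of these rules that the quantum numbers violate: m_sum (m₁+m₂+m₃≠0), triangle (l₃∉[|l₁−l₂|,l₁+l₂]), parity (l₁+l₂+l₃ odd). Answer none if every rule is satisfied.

azimuthal sum: -1 − 2 + 3 = 0  ✓
3 ≤ 5 ≤ 5 (triangle on l)  ✓
L = 1 + 4 + 5 = 10 (even)  ✓

none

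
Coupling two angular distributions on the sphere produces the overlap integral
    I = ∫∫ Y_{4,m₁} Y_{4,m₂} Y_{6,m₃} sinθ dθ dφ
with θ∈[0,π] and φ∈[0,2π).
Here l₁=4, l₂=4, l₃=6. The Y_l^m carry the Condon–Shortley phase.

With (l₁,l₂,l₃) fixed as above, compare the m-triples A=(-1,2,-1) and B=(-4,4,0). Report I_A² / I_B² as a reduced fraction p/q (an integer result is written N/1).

Same 4,4,6: normalisation and zero-m 3j drop out of the ratio.
A: Δ: 2! 6! 6! / 15! → 1/1261260; sum: t=0:+1/172800 t=1:−1/5760 t=2:+1/3456 = 7/57600; 3j²(4 4 6; -1 2 -1) = Δ·Π!·Σ² = 21/2860  (sign -1)
B: Δ: 2! 6! 6! / 15! → 1/1261260; sum: t=2:+1/1036800 = 1/1036800; 3j²(4 4 6; -4 4 0) = Δ·Π!·Σ² = 4/6435  (sign +1)
I_A²/I_B² = (21/2860)/(4/6435) = 189/16

189/16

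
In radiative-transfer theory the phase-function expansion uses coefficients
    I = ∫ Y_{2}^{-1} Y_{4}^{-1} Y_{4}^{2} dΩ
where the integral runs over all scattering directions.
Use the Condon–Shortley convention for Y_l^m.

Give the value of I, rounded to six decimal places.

0.127700

Checks pass: Σm=0; 10 even; l₃=4∈[2,6].
(2·2+1)(2·4+1)(2·4+1) = 405
Δ: 2! 2! 6! / 11! → 1/13860
sum: t=0:+1/192 t=1:−1/36 t=2:+1/192 = -5/288
3j²(2 4 4; 0 0 0) = Δ·Π!·Σ² = 20/693  (sign -1)
sum: t=1:−1/96 t=2:+1/240 = -1/160
3j²(2 4 4; -1 -1 2) = Δ·Π!·Σ² = 27/1540  (sign -1)
combine: 4πI² = 405·20/693·27/1540 = 1215/5929
take √, sign +1: I = 0.12770047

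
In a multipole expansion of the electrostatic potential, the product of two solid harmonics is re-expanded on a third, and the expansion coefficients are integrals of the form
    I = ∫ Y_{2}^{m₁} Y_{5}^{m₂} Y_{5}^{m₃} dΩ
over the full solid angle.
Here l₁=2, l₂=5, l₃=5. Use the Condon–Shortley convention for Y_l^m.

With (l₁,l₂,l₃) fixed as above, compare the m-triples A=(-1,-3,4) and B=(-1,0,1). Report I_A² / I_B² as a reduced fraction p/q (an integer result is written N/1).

l's match ⇒ only the (l;m) 3-j factors differ between A and B.
A: triangle coeff Δ(2,5,5) = 1/38610; Σ_t [1,2]: t=1:−1/10080 t=2:+1/80640 = -1/11520; (3j)²=49/1430 [(2 5 5; -1 -3 4)], sign=+1
B: triangle coeff Δ(2,5,5) = 1/38610; Σ_t [1,2]: t=1:−1/1152 t=2:+1/1440 = -1/5760; (3j)²=1/858 [(2 5 5; -1 0 1)], sign=-1
I_A²/I_B² = (49/1430)/(1/858) = 147/5

147/5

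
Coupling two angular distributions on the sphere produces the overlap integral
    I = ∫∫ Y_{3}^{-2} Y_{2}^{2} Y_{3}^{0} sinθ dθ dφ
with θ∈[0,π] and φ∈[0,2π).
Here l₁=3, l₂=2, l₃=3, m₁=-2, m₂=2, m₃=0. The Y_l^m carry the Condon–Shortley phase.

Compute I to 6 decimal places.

Rules hold: Σm=0, L=8 even, 1≤3≤5.
N = 7·5·7 = 245
Δ = 2!·4!·2!/9! = 1/3780
Racah Σ t=0..2: t=0:+1/24 t=1:−1/4 t=2:+1/24 = -1/6
⇒ 3j(3 2 3; 0 0 0)² = 4/105, sgn +1
Racah Σ t=2..2: t=2:+1/24 = 1/24
⇒ 3j(3 2 3; -2 2 0)² = 1/21, sgn -1
4πI² = N·(3j₀)²·(3jₘ)² = 4/9
I = -1·√(0.444444/4π) = -0.18806319

-0.188063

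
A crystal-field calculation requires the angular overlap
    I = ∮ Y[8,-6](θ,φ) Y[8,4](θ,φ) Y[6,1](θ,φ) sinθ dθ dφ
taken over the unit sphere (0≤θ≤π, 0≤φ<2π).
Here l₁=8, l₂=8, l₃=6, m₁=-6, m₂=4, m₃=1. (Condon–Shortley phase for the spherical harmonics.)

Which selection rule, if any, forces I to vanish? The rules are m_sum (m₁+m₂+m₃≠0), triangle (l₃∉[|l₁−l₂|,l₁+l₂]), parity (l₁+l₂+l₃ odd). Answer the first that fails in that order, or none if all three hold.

m_sum

Σmᵢ = -1  ✗
l₃∈[|l₁−l₂|,l₁+l₂]=[0,16], have l₃=6
Σlᵢ = 22 ⇒ even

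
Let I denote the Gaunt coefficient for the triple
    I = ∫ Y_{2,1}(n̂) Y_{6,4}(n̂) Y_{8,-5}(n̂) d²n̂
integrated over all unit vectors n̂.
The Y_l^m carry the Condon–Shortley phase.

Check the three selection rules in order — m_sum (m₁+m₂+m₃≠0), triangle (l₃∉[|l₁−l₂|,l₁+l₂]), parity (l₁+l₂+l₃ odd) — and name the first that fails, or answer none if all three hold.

none

m₁+m₂+m₃ = 1 + 4 − 5 = 0  ✓
triangle: |2−6|=4 ≤ l₃=8 ≤ 2+6=8  ✓
parity: l₁+l₂+l₃ = 16 is even  ✓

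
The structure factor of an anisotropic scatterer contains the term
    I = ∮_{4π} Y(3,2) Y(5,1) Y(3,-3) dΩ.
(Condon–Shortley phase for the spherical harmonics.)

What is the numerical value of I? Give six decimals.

Σlᵢ=11 odd — θ-integrand is odd under cosθ→−cosθ; I=0

0.000000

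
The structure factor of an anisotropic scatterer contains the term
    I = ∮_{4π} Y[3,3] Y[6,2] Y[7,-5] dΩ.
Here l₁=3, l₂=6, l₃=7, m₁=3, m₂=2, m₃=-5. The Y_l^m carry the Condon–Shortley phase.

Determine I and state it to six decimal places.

0.180980

m-sum 0 ✓  L=16 even ✓  3≤7≤9 ✓
Π(2lᵢ+1) = 7×13×15 = 1365
triangle coeff Δ(3,6,7) = 1/2042040
Σ_t [0,2]: t=0:+1/207360 t=1:−1/57600 t=2:+1/207360 = -1/129600
(3j)²=168/12155 [(3 6 7; 0 0 0)], sign=+1
Σ_t [0,0]: t=0:+1/3870720 = 1/3870720
(3j)²=135/6188 [(3 6 7; 3 2 -5)], sign=+1
⇒ 4πI² = 17010/41327
I = (+1)√(17010/41327/(4π)) = 0.18097988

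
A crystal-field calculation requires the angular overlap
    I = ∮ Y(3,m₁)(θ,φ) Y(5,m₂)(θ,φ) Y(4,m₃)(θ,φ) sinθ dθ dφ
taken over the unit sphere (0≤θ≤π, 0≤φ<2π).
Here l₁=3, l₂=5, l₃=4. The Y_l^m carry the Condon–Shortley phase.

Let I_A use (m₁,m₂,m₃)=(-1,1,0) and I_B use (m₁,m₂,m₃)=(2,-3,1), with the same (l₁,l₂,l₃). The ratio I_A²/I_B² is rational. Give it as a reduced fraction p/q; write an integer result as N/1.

Same 3,5,4: normalisation and zero-m 3j drop out of the ratio.
A: Δ: 4! 2! 6! / 13! → 1/180180; sum: t=2:+1/384 t=3:−1/216 t=4:+1/2304 = -11/6912; 3j²(3 5 4; -1 1 0) = Δ·Π!·Σ² = 11/1638  (sign -1)
B: Δ: 4! 2! 6! / 13! → 1/180180; sum: t=0:+1/1152 t=1:−1/1440 = 1/5760; 3j²(3 5 4; 2 -3 1) = Δ·Π!·Σ² = 1/858  (sign -1)
I_A²/I_B² = (11/1638)/(1/858) = 121/21

121/21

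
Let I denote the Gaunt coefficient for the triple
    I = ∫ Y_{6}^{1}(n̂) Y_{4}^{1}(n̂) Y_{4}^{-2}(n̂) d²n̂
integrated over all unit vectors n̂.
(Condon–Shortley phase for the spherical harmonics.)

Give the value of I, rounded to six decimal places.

0.097783

m-sum 0 ✓  L=14 even ✓  2≤4≤10 ✓
Π(2lᵢ+1) = 13×9×9 = 1053
triangle coeff Δ(6,4,4) = 1/1261260
Σ_t [2,4]: t=2:+1/4608 t=3:−1/1296 t=4:+1/4608 = -7/20736
(3j)²=20/1287 [(6 4 4; 0 0 0)], sign=-1
Σ_t [3,5]: t=3:−1/3456 t=4:+1/5760 t=5:−1/172800 = -7/57600
(3j)²=21/2860 [(6 4 4; 1 1 -2)], sign=-1
⇒ 4πI² = 189/1573
I = (+1)√(189/1573/(4π)) = 0.09778261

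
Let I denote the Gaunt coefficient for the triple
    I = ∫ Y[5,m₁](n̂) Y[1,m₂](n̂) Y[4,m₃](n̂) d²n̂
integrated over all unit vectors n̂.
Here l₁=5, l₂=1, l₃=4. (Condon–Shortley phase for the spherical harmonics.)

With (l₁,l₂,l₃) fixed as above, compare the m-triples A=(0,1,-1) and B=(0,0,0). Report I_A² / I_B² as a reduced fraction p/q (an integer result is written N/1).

2/5

Same 5,1,4: normalisation and zero-m 3j drop out of the ratio.
A: Δ: 2! 8! 0! / 11! → 1/495; sum: t=2:+1/1440 = 1/1440; 3j²(5 1 4; 0 1 -1) = Δ·Π!·Σ² = 2/99  (sign -1)
B: Δ: 2! 8! 0! / 11! → 1/495; sum: t=1:−1/576 = -1/576; 3j²(5 1 4; 0 0 0) = Δ·Π!·Σ² = 5/99  (sign -1)
I_A²/I_B² = (2/99)/(5/99) = 2/5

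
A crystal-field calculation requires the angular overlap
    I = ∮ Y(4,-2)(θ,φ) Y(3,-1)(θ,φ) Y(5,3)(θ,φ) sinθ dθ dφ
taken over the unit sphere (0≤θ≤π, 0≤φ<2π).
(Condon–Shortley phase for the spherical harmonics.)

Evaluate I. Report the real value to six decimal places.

m-sum 0 ✓  L=12 even ✓  1≤5≤7 ✓
Π(2lᵢ+1) = 9×7×11 = 693
triangle coeff Δ(4,3,5) = 1/180180
Σ_t [0,2]: t=0:+1/576 t=1:−1/144 t=2:+1/576 = -1/288
(3j)²=20/1001 [(4 3 5; 0 0 0)], sign=+1
Σ_t [0,2]: t=0:+1/5760 t=1:−1/720 t=2:+1/2304 = -1/1280
(3j)²=27/1430 [(4 3 5; -2 -1 3)], sign=-1
⇒ 4πI² = 486/1859
I = (-1)√(486/1859/(4π)) = -0.14423595

-0.144236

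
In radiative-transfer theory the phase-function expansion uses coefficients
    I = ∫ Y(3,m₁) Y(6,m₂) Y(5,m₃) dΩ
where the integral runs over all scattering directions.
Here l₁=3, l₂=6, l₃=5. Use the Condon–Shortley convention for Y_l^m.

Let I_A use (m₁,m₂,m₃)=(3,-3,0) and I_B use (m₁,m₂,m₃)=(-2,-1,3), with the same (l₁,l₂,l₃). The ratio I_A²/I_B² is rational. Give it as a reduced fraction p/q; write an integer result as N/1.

21/16

Same 3,6,5: normalisation and zero-m 3j drop out of the ratio.
A: Δ: 4! 2! 8! / 15! → 1/675675; sum: t=0:+1/34560 = 1/34560; 3j²(3 6 5; 3 -3 0) = Δ·Π!·Σ² = 4/143  (sign -1)
B: Δ: 4! 2! 8! / 15! → 1/675675; sum: t=3:−1/17280 t=4:+1/120960 = -1/20160; 3j²(3 6 5; -2 -1 3) = Δ·Π!·Σ² = 64/3003  (sign -1)
I_A²/I_B² = (4/143)/(64/3003) = 21/16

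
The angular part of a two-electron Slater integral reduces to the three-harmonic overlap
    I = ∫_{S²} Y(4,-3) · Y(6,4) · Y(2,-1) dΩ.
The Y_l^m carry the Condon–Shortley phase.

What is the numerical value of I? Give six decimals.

0.246389

Checks pass: Σm=0; 12 even; l₃=2∈[2,10].
(2·4+1)(2·6+1)(2·2+1) = 585
Δ: 8! 0! 4! / 13! → 1/6435
sum: t=4:+1/2304 = 1/2304
3j²(4 6 2; 0 0 0) = Δ·Π!·Σ² = 5/143  (sign +1)
sum: t=7:−1/30240 = -1/30240
3j²(4 6 2; -3 4 -1) = Δ·Π!·Σ² = 16/429  (sign +1)
combine: 4πI² = 585·5/143·16/429 = 1200/1573
take √, sign +1: I = 0.24638901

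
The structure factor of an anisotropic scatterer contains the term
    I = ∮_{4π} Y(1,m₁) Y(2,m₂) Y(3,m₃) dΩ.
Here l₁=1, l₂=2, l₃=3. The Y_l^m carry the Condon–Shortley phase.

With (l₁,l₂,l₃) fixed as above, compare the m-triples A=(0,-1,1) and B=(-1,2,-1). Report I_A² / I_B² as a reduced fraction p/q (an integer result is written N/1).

8/1

Same 1,2,3: normalisation and zero-m 3j drop out of the ratio.
A: Δ: 0! 2! 4! / 7! → 1/105; sum: t=0:+1/6 = 1/6; 3j²(1 2 3; 0 -1 1) = Δ·Π!·Σ² = 8/105  (sign +1)
B: Δ: 0! 2! 4! / 7! → 1/105; sum: t=0:+1/48 = 1/48; 3j²(1 2 3; -1 2 -1) = Δ·Π!·Σ² = 1/105  (sign +1)
I_A²/I_B² = (8/105)/(1/105) = 8/1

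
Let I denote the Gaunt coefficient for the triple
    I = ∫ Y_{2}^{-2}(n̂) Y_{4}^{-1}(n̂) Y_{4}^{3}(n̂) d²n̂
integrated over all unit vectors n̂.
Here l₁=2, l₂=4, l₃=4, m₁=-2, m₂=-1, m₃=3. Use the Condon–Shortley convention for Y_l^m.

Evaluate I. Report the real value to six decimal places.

0.159270

Checks pass: Σm=0; 10 even; l₃=4∈[2,6].
(2·2+1)(2·4+1)(2·4+1) = 405
Δ: 2! 2! 6! / 11! → 1/13860
sum: t=0:+1/192 t=1:−1/36 t=2:+1/192 = -5/288
3j²(2 4 4; 0 0 0) = Δ·Π!·Σ² = 20/693  (sign -1)
sum: t=2:+1/480 = 1/480
3j²(2 4 4; -2 -1 3) = Δ·Π!·Σ² = 3/110  (sign -1)
combine: 4πI² = 405·20/693·3/110 = 270/847
take √, sign +1: I = 0.15927046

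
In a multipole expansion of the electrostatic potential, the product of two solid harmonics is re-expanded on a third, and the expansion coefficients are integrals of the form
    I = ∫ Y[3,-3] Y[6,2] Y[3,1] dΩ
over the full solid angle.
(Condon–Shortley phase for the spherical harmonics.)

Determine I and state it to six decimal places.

0.062728

m-sum 0 ✓  L=12 even ✓  3≤3≤9 ✓
Π(2lᵢ+1) = 7×13×7 = 637
triangle coeff Δ(3,6,3) = 1/12012
Σ_t [3,3]: t=3:−1/1296 = -1/1296
(3j)²=100/3003 [(3 6 3; 0 0 0)], sign=+1
Σ_t [6,6]: t=6:+1/34560 = 1/34560
(3j)²=1/429 [(3 6 3; -3 2 1)], sign=+1
⇒ 4πI² = 700/14157
I = (+1)√(700/14157/(4π)) = 0.06272757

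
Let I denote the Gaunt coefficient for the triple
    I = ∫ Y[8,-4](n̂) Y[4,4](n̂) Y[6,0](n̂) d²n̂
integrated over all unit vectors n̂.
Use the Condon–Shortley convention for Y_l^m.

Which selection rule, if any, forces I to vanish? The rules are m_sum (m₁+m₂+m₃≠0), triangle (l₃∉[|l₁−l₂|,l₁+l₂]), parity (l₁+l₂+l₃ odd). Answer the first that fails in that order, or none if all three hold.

m₁+m₂+m₃ = -4 + 4 + 0 = 0  ✓
triangle: |8−4|=4 ≤ l₃=6 ≤ 8+4=12  ✓
parity: l₁+l₂+l₃ = 18 is even  ✓

none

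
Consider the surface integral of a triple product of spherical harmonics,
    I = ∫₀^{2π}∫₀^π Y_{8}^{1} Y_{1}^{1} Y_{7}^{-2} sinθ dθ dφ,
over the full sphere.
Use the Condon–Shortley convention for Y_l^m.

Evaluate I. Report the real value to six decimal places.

-0.140215

Checks pass: Σm=0; 16 even; l₃=7∈[7,9].
(2·8+1)(2·1+1)(2·7+1) = 765
Δ: 2! 14! 0! / 17! → 1/2040
sum: t=1:−1/25401600 = -1/25401600
3j²(8 1 7; 0 0 0) = Δ·Π!·Σ² = 8/255  (sign +1)
sum: t=2:+1/87091200 = 1/87091200
3j²(8 1 7; 1 1 -2) = Δ·Π!·Σ² = 7/680  (sign -1)
combine: 4πI² = 765·8/255·7/680 = 21/85
take √, sign -1: I = -0.14021525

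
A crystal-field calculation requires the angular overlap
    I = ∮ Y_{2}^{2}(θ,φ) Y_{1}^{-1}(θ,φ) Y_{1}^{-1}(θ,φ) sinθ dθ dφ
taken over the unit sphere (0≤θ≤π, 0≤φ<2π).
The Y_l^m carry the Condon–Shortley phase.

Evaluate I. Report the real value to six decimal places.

Checks pass: Σm=0; 4 even; l₃=1∈[1,3].
(2·2+1)(2·1+1)(2·1+1) = 45
Δ: 2! 2! 0! / 5! → 1/30
sum: t=1:−1/1 = -1/1
3j²(2 1 1; 0 0 0) = Δ·Π!·Σ² = 2/15  (sign +1)
sum: t=0:+1/4 = 1/4
3j²(2 1 1; 2 -1 -1) = Δ·Π!·Σ² = 1/5  (sign +1)
combine: 4πI² = 45·2/15·1/5 = 6/5
take √, sign +1: I = 0.30901936

0.309019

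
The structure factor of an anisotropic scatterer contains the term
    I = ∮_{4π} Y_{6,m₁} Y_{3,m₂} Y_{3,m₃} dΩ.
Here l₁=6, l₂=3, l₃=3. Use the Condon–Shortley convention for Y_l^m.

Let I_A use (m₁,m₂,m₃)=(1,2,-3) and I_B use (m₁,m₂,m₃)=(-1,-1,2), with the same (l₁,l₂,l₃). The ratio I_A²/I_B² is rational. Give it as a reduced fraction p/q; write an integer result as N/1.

1/15

Same 6,3,3: normalisation and zero-m 3j drop out of the ratio.
A: Δ: 6! 6! 0! / 13! → 1/12012; sum: t=5:−1/86400 = -1/86400; 3j²(6 3 3; 1 2 -3) = Δ·Π!·Σ² = 1/1716  (sign -1)
B: Δ: 6! 6! 0! / 13! → 1/12012; sum: t=2:+1/5760 = 1/5760; 3j²(6 3 3; -1 -1 2) = Δ·Π!·Σ² = 5/572  (sign -1)
I_A²/I_B² = (1/1716)/(5/572) = 1/15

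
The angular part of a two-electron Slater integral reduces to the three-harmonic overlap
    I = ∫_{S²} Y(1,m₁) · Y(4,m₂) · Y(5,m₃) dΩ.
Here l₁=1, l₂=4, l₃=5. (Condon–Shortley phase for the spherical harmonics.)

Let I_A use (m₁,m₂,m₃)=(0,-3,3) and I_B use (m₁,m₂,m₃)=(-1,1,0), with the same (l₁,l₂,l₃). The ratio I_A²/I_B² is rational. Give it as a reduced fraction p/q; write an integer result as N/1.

Same 1,4,5: normalisation and zero-m 3j drop out of the ratio.
A: Δ: 0! 2! 8! / 11! → 1/495; sum: t=0:+1/5040 = 1/5040; 3j²(1 4 5; 0 -3 3) = Δ·Π!·Σ² = 16/495  (sign +1)
B: Δ: 0! 2! 8! / 11! → 1/495; sum: t=0:+1/1440 = 1/1440; 3j²(1 4 5; -1 1 0) = Δ·Π!·Σ² = 2/99  (sign -1)
I_A²/I_B² = (16/495)/(2/99) = 8/5

8/5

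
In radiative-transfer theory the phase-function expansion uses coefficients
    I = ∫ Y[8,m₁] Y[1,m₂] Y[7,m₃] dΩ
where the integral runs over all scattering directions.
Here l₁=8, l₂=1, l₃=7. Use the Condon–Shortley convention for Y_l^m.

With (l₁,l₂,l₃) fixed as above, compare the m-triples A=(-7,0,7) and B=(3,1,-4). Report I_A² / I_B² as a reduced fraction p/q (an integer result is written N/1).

l's match ⇒ only the (l;m) 3-j factors differ between A and B.
A: triangle coeff Δ(8,1,7) = 1/2040; Σ_t [1,1]: t=1:−1/87178291200 = -1/87178291200; (3j)²=1/136 [(8 1 7; -7 0 7)], sign=-1
B: triangle coeff Δ(8,1,7) = 1/2040; Σ_t [2,2]: t=2:+1/479001600 = 1/479001600; (3j)²=1/204 [(8 1 7; 3 1 -4)], sign=-1
I_A²/I_B² = (1/136)/(1/204) = 3/2

3/2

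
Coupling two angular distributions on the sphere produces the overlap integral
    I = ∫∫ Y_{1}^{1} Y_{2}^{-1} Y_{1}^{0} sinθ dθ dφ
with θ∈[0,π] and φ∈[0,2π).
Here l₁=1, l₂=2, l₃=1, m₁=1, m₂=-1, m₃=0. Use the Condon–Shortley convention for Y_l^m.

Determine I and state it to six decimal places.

-0.218510

Checks pass: Σm=0; 4 even; l₃=1∈[1,3].
(2·1+1)(2·2+1)(2·1+1) = 45
Δ: 2! 0! 2! / 5! → 1/30
sum: t=1:−1/1 = -1/1
3j²(1 2 1; 0 0 0) = Δ·Π!·Σ² = 2/15  (sign +1)
sum: t=0:+1/2 = 1/2
3j²(1 2 1; 1 -1 0) = Δ·Π!·Σ² = 1/10  (sign -1)
combine: 4πI² = 45·2/15·1/10 = 3/5
take √, sign -1: I = -0.21850969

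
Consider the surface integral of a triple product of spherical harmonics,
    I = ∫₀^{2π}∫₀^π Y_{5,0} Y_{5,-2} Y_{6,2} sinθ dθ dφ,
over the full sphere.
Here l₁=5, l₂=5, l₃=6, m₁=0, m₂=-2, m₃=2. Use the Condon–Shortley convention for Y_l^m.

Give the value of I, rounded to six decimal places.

Checks pass: Σm=0; 16 even; l₃=6∈[0,10].
(2·5+1)(2·5+1)(2·6+1) = 1573
Δ: 4! 6! 6! / 17! → 1/28588560
sum: t=0:+1/345600 t=1:−1/13824 t=2:+1/5184 t=3:−1/13824 t=4:+1/345600 = 7/129600
3j²(5 5 6; 0 0 0) = Δ·Π!·Σ² = 80/7293  (sign +1)
sum: t=0:+1/103680 t=1:−1/13824 t=2:+1/17280 t=3:−1/207360 = -1/103680
3j²(5 5 6; 0 -2 2) = Δ·Π!·Σ² = 10/7293  (sign -1)
combine: 4πI² = 1573·80/7293·10/7293 = 800/33813
take √, sign -1: I = -0.04339086

-0.043391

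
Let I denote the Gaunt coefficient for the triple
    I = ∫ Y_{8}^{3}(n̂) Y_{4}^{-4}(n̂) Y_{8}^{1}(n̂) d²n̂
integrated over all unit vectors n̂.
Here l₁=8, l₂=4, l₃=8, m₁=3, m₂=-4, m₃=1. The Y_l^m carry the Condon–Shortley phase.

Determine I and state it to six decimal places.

-0.167010

m-sum 0 ✓  L=20 even ✓  4≤8≤12 ✓
Π(2lᵢ+1) = 17×9×17 = 2601
triangle coeff Δ(8,4,8) = 1/185175900
Σ_t [0,4]: t=0:+1/557383680 t=1:−1/21772800 t=2:+1/8294400 t=3:−1/21772800 t=4:+1/557383680 = 1/30965760
(3j)²=36/4199 [(8 4 8; 0 0 0)], sign=+1
Σ_t [0,0]: t=0:+1/348364800 = 1/348364800
(3j)²=66/4199 [(8 4 8; 3 -4 1)], sign=-1
⇒ 4πI² = 21384/61009
I = (-1)√(21384/61009/(4π)) = -0.16701004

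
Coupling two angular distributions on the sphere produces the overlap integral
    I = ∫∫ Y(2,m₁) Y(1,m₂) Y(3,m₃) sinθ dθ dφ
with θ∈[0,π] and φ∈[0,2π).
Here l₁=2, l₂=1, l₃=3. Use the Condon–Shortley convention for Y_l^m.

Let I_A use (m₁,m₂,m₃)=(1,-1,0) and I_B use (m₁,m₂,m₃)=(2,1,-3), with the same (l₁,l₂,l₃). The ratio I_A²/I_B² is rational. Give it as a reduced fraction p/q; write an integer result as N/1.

1/5

Shared (l₁,l₂,l₃)=(2,1,3): N and (l;000)² cancel in I_A²/I_B².
A: Δ = 0!·4!·2!/7! = 1/105; Racah Σ t=0..0: t=0:+1/12 = 1/12; ⇒ 3j(2 1 3; 1 -1 0)² = 1/35, sgn -1
B: Δ = 0!·4!·2!/7! = 1/105; Racah Σ t=0..0: t=0:+1/48 = 1/48; ⇒ 3j(2 1 3; 2 1 -3)² = 1/7, sgn +1
I_A²/I_B² = (1/35)/(1/7) = 1/5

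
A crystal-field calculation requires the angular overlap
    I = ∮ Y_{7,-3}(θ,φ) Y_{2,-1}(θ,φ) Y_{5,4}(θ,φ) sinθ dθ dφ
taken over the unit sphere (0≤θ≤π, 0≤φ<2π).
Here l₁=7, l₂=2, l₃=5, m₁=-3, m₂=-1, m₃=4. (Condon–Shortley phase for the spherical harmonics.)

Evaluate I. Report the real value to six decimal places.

m-sum 0 ✓  L=14 even ✓  5≤5≤9 ✓
Π(2lᵢ+1) = 15×5×11 = 825
triangle coeff Δ(7,2,5) = 1/15015
Σ_t [2,2]: t=2:+1/57600 = 1/57600
(3j)²=21/715 [(7 2 5; 0 0 0)], sign=-1
Σ_t [1,1]: t=1:−1/2177280 = -1/2177280
(3j)²=8/3003 [(7 2 5; -3 -1 4)], sign=+1
⇒ 4πI² = 120/1859
I = (-1)√(120/1859/(4π)) = -0.07167142

-0.071671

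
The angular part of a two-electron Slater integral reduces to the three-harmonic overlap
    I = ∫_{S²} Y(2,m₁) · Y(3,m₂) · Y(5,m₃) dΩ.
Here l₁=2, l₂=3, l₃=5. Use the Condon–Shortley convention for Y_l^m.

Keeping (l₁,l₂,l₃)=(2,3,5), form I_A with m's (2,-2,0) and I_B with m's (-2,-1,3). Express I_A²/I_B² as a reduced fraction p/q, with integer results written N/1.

1/14

Shared (l₁,l₂,l₃)=(2,3,5): N and (l;000)² cancel in I_A²/I_B².
A: Δ = 0!·4!·6!/11! = 1/2310; Racah Σ t=0..0: t=0:+1/2880 = 1/2880; ⇒ 3j(2 3 5; 2 -2 0)² = 1/462, sgn -1
B: Δ = 0!·4!·6!/11! = 1/2310; Racah Σ t=0..0: t=0:+1/1152 = 1/1152; ⇒ 3j(2 3 5; -2 -1 3)² = 1/33, sgn +1
I_A²/I_B² = (1/462)/(1/33) = 1/14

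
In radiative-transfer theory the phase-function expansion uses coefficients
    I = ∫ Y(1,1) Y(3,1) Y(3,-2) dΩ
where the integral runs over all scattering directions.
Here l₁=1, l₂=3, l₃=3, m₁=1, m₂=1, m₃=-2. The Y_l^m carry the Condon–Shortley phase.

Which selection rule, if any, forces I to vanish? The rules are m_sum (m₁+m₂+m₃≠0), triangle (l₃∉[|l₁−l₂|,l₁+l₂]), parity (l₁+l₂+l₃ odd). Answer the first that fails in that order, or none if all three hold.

parity

m₁+m₂+m₃ = 1 + 1 − 2 = 0  ✓
triangle: |1−3|=2 ≤ l₃=3 ≤ 1+3=4  ✓
parity: l₁+l₂+l₃ = 7 is odd  ✗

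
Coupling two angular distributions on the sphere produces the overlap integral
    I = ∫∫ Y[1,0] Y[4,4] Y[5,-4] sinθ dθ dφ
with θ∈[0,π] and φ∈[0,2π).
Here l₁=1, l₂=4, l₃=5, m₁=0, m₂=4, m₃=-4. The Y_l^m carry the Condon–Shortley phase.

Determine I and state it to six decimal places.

Rules hold: Σm=0, L=10 even, 3≤5≤5.
N = 3·9·11 = 297
Δ = 0!·2!·8!/11! = 1/495
Racah Σ t=0..0: t=0:+1/576 = 1/576
⇒ 3j(1 4 5; 0 0 0)² = 5/99, sgn -1
Racah Σ t=0..0: t=0:+1/40320 = 1/40320
⇒ 3j(1 4 5; 0 4 -4)² = 1/55, sgn -1
4πI² = N·(3j₀)²·(3jₘ)² = 3/11
I = +1·√(0.272727/4π) = 0.14731920

0.147319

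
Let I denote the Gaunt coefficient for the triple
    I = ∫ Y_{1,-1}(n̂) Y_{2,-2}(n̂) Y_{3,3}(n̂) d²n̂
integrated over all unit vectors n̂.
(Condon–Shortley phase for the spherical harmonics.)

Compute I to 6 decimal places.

-0.319865

Rules hold: Σm=0, L=6 even, 1≤3≤3.
N = 3·5·7 = 105
Δ = 0!·2!·4!/7! = 1/105
Racah Σ t=0..0: t=0:+1/4 = 1/4
⇒ 3j(1 2 3; 0 0 0)² = 3/35, sgn -1
Racah Σ t=0..0: t=0:+1/48 = 1/48
⇒ 3j(1 2 3; -1 -2 3)² = 1/7, sgn +1
4πI² = N·(3j₀)²·(3jₘ)² = 9/7
I = -1·√(1.28571/4π) = -0.31986543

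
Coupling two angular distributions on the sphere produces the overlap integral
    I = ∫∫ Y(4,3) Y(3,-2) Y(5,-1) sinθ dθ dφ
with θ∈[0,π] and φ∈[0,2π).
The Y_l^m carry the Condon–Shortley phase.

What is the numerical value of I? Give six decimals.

m-sum 0 ✓  L=12 even ✓  1≤5≤7 ✓
Π(2lᵢ+1) = 9×7×11 = 693
triangle coeff Δ(4,3,5) = 1/180180
Σ_t [0,2]: t=0:+1/576 t=1:−1/144 t=2:+1/576 = -1/288
(3j)²=20/1001 [(4 3 5; 0 0 0)], sign=+1
Σ_t [0,1]: t=0:+1/1440 t=1:−1/17280 = 11/17280
(3j)²=11/468 [(4 3 5; 3 -2 -1)], sign=+1
⇒ 4πI² = 55/169
I = (+1)√(55/169/(4π)) = 0.16092854

0.160929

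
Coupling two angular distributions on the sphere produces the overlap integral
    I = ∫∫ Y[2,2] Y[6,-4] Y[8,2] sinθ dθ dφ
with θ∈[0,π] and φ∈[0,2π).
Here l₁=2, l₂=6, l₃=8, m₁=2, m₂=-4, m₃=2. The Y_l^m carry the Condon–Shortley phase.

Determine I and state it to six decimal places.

Checks pass: Σm=0; 16 even; l₃=8∈[4,8].
(2·2+1)(2·6+1)(2·8+1) = 1105
Δ: 0! 4! 12! / 17! → 1/30940
sum: t=0:+1/2073600 = 1/2073600
3j²(2 6 8; 0 0 0) = Δ·Π!·Σ² = 28/1105  (sign +1)
sum: t=0:+1/174182400 = 1/174182400
3j²(2 6 8; 2 -4 2) = Δ·Π!·Σ² = 3/6188  (sign +1)
combine: 4πI² = 1105·28/1105·3/6188 = 3/221
take √, sign +1: I = 0.03286696

0.032867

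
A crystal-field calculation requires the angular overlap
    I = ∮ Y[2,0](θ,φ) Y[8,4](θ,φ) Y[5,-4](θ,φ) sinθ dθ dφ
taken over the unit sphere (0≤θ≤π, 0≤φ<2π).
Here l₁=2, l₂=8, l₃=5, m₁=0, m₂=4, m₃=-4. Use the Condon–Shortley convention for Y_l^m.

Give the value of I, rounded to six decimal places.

triangle: need 6≤l₃≤10, have 5; I=0

0.000000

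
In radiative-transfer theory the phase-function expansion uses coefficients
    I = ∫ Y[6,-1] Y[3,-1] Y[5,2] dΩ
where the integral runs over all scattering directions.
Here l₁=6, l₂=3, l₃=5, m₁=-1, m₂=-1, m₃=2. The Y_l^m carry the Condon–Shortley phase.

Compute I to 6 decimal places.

m-sum 0 ✓  L=14 even ✓  3≤5≤9 ✓
Π(2lᵢ+1) = 13×7×11 = 1001
triangle coeff Δ(6,3,5) = 1/675675
Σ_t [1,3]: t=1:−1/8640 t=2:+1/2304 t=3:−1/8640 = 7/34560
(3j)²=7/429 [(6 3 5; 0 0 0)], sign=-1
Σ_t [0,2]: t=0:+1/241920 t=1:−1/8640 t=2:+1/5760 = 1/16128
(3j)²=5/1001 [(6 3 5; -1 -1 2)], sign=-1
⇒ 4πI² = 35/429
I = (+1)√(35/429/(4π)) = 0.08057502

0.080575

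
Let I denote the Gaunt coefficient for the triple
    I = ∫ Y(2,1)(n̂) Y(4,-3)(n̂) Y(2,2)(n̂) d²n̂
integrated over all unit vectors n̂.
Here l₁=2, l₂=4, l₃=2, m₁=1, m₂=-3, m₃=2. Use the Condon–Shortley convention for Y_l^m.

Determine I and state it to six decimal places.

m-sum 0 ✓  L=8 even ✓  2≤2≤6 ✓
Π(2lᵢ+1) = 5×9×5 = 225
triangle coeff Δ(2,4,2) = 1/630
Σ_t [2,2]: t=2:+1/16 = 1/16
(3j)²=2/35 [(2 4 2; 0 0 0)], sign=+1
Σ_t [1,1]: t=1:−1/144 = -1/144
(3j)²=1/18 [(2 4 2; 1 -3 2)], sign=-1
⇒ 4πI² = 5/7
I = (-1)√(5/7/(4π)) = -0.23841361

-0.238414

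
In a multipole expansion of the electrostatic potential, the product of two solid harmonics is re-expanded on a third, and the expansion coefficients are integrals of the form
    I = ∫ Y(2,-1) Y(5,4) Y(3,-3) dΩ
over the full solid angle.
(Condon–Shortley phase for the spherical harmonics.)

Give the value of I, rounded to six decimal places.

Rules hold: Σm=0, L=10 even, 3≤3≤7.
N = 5·11·7 = 385
Δ = 4!·0!·6!/11! = 1/2310
Racah Σ t=2..2: t=2:+1/144 = 1/144
⇒ 3j(2 5 3; 0 0 0)² = 10/231, sgn -1
Racah Σ t=3..3: t=3:−1/4320 = -1/4320
⇒ 3j(2 5 3; -1 4 -3)² = 2/55, sgn -1
4πI² = N·(3j₀)²·(3jₘ)² = 20/33
I = +1·√(0.606061/4π) = 0.21961050

0.219610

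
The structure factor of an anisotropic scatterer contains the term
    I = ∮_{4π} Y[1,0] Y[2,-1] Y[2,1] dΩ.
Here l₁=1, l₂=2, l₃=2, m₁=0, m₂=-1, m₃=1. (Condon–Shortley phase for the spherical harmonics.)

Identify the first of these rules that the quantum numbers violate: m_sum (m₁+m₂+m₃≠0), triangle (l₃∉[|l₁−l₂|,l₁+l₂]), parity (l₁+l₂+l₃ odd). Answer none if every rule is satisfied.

parity

azimuthal sum: 0 − 1 + 1 = 0  ✓
1 ≤ 2 ≤ 3 (triangle on l)  ✓
L = 1 + 2 + 2 = 5 (odd)  ✗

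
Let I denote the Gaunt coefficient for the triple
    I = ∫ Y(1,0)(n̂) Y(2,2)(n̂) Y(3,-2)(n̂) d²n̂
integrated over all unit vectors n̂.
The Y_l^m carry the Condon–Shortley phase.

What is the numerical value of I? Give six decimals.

m-sum 0 ✓  L=6 even ✓  1≤3≤3 ✓
Π(2lᵢ+1) = 3×5×7 = 105
triangle coeff Δ(1,2,3) = 1/105
Σ_t [0,0]: t=0:+1/4 = 1/4
(3j)²=3/35 [(1 2 3; 0 0 0)], sign=-1
Σ_t [0,0]: t=0:+1/24 = 1/24
(3j)²=1/21 [(1 2 3; 0 2 -2)], sign=-1
⇒ 4πI² = 3/7
I = (+1)√(3/7/(4π)) = 0.18467439

0.184674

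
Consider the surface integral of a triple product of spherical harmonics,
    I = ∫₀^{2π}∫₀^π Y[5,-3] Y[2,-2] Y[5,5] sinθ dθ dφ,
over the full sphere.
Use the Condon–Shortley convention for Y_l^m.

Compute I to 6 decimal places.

Checks pass: Σm=0; 12 even; l₃=5∈[3,7].
(2·5+1)(2·2+1)(2·5+1) = 605
Δ: 2! 8! 2! / 13! → 1/38610
sum: t=0:+1/2880 t=1:−1/576 t=2:+1/2880 = -1/960
3j²(5 2 5; 0 0 0) = Δ·Π!·Σ² = 10/429  (sign +1)
sum: t=0:+1/161280 = 1/161280
3j²(5 2 5; -3 -2 5) = Δ·Π!·Σ² = 1/143  (sign +1)
combine: 4πI² = 605·10/429·1/143 = 50/507
take √, sign +1: I = 0.08858824

0.088588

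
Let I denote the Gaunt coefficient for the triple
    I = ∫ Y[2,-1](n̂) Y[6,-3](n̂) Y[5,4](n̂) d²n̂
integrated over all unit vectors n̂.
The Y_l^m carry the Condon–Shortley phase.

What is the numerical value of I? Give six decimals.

L=13 odd ⇒ parity kills the (l;000) factor ⇒ I = 0

0.000000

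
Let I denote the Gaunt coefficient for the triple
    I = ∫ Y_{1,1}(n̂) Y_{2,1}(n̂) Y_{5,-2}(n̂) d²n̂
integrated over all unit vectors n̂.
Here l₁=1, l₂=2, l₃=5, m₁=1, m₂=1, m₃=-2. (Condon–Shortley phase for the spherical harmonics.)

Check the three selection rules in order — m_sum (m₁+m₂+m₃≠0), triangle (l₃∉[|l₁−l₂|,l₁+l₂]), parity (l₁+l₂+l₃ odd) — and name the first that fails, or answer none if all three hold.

Σmᵢ = 0  ✓
l₃∈[|l₁−l₂|,l₁+l₂]=[1,3], have l₃=5  ✗
Σlᵢ = 8 ⇒ even

triangle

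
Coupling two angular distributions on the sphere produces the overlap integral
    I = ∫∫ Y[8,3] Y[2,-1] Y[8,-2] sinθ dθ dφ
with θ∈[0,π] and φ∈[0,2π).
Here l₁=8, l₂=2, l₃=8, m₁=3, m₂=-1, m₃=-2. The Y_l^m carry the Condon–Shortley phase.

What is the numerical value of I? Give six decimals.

Checks pass: Σm=0; 18 even; l₃=8∈[6,10].
(2·8+1)(2·2+1)(2·8+1) = 1445
Δ: 2! 14! 2! / 19! → 1/348840
sum: t=0:+1/116121600 t=1:−1/25401600 t=2:+1/116121600 = -1/45158400
3j²(8 2 8; 0 0 0) = Δ·Π!·Σ² = 24/1615  (sign -1)
sum: t=0:+1/87091200 t=1:−1/174182400 = 1/174182400
3j²(8 2 8; 3 -1 -2) = Δ·Π!·Σ² = 55/7752  (sign +1)
combine: 4πI² = 1445·24/1615·55/7752 = 55/361
take √, sign -1: I = -0.11010900

-0.110109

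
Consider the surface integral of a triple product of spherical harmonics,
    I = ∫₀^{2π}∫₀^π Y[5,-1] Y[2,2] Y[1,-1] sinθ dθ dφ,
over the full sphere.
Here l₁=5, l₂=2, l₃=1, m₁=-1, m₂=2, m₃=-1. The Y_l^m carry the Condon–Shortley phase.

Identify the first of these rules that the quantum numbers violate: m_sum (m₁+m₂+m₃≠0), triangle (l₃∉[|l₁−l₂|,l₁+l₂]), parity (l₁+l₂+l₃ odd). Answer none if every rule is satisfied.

triangle

azimuthal sum: -1 + 2 − 1 = 0  ✓
3 ≤ 1 ≤ 7 (triangle on l)  ✗
L = 5 + 2 + 1 = 8 (even)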